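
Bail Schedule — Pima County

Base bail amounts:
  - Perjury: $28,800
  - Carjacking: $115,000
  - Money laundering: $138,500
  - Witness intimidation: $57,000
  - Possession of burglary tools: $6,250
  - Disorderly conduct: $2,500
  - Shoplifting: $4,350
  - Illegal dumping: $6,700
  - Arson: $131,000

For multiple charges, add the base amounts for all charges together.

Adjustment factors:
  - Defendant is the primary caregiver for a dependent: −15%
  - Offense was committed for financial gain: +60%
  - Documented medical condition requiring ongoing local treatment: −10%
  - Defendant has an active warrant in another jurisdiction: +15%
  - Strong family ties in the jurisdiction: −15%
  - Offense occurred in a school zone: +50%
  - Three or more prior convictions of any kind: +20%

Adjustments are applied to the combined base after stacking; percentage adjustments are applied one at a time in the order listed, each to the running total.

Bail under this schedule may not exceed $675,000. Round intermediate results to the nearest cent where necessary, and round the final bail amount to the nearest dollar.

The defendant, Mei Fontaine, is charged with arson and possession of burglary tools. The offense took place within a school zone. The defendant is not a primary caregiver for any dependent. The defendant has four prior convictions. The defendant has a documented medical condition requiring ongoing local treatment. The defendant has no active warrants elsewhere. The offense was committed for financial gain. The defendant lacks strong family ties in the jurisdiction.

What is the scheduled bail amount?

Base amounts from the schedule: arson $131,000; possession of burglary tools $6,250.
Stacking rule: sum of all bases. $131,000 + $6,250 = $137,250.
Offense was committed for financial gain (+60%): $137,250 × 1.6 = $219,600.
Documented medical condition requiring ongoing local treatment (−10%): $219,600 × 0.9 = $197,640.
Offense occurred in a school zone (+50%): $197,640 × 1.5 = $296,460.
Three or more prior convictions of any kind (+20%): $296,460 × 1.2 = $355,752.
$355,752 is within the $675,000 maximum.

$355,752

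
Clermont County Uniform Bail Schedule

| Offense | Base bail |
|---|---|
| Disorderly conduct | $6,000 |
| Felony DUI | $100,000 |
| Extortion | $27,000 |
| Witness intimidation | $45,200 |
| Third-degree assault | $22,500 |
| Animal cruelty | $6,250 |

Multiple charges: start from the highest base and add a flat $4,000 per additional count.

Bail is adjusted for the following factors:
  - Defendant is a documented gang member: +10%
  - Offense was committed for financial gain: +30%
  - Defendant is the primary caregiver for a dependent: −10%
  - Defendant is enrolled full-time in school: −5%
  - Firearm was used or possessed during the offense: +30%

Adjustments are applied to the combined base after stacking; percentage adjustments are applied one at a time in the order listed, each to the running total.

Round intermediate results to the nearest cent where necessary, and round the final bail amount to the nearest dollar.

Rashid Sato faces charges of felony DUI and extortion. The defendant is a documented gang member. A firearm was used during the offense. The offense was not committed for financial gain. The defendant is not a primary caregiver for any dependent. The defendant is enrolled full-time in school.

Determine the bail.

Base amounts from the schedule: felony DUI $100,000; extortion $27,000.
Stacking rule: highest base plus $4,000 per additional charge. Highest is felony DUI at $100,000; 1 additional charge → +$4,000. Combined base = $104,000.
Defendant is a documented gang member (+10%): $104,000 × 1.1 = $114,400.
Defendant is enrolled full-time in school (−5%): $114,400 × 0.95 = $108,680.
Firearm was used or possessed during the offense (+30%): $108,680 × 1.3 = $141,284.

$141,284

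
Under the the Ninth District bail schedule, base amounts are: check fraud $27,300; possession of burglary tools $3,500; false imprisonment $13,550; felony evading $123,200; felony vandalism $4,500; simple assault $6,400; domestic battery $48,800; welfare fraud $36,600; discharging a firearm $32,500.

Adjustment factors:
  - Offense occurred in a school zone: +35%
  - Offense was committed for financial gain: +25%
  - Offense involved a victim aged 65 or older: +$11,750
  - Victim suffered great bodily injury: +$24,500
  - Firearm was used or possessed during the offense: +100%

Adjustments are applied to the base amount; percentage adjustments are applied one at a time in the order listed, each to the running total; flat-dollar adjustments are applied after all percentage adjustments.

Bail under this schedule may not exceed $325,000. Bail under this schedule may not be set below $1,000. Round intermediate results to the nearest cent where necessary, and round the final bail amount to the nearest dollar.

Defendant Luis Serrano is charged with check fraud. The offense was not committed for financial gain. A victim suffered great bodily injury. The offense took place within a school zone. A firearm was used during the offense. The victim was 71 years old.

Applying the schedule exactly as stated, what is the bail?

$109,960

Base amounts from the schedule: check fraud $27,300.
Single charge. Combined base = $27,300.
Offense occurred in a school zone (+35%): $27,300 × 1.35 = $36,855.
Firearm was used or possessed during the offense (+100%): $36,855 × 2 = $73,710.
Offense involved a victim aged 65 or older (+$11,750 flat): $73,710 + $11,750 = $85,460.
Victim suffered great bodily injury (+$24,500 flat): $85,460 + $24,500 = $109,960.
$109,960 is within the $325,000 maximum.
$109,960 is at or above the $1,000 minimum.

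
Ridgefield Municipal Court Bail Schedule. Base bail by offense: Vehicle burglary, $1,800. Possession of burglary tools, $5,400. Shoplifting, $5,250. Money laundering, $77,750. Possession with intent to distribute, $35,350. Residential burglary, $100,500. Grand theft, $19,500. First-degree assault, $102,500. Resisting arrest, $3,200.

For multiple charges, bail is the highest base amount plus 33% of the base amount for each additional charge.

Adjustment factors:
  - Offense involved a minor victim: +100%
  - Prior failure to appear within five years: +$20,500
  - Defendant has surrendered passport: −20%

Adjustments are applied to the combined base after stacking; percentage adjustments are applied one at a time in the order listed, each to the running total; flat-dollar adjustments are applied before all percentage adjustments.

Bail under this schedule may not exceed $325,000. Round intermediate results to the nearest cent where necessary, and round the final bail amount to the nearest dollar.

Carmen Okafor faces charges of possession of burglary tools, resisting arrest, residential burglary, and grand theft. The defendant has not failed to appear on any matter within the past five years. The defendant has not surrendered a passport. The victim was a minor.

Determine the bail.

Base amounts from the schedule: possession of burglary tools $5,400; resisting arrest $3,200; residential burglary $100,500; grand theft $19,500.
Stacking rule: highest base plus 33% of each additional charge. Highest is residential burglary at $100,500. Additional: $5,400 × 33% = $1,782; $3,200 × 33% = $1,056; $19,500 × 33% = $6,435. Combined base = $100,500 + $9,273 = $109,773.
Offense involved a minor victim (+100%): $109,773 × 2 = $219,546.
$219,546 is within the $325,000 maximum.

$219,546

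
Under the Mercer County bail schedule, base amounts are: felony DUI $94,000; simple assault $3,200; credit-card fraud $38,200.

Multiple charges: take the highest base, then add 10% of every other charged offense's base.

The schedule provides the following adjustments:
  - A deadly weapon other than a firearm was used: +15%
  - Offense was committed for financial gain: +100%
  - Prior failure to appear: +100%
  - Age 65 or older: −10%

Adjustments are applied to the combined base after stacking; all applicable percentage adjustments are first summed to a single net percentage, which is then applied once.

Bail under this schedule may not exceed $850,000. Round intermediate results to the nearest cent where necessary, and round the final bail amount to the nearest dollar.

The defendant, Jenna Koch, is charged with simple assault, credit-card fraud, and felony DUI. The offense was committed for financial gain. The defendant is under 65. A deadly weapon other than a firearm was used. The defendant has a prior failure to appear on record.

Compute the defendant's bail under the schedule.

$309,141

Base amounts from the schedule: simple assault $3,200; credit-card fraud $38,200; felony DUI $94,000.
Stacking rule: highest base plus 10% of each additional charge. Highest is felony DUI at $94,000. Additional: $3,200 × 10% = $320; $38,200 × 10% = $3,820. Combined base = $94,000 + $4,140 = $98,140.
Net percentage adjustment: +15% +100% +100% = +215%. $98,140 × 3.15 = $309,141.
$309,141 is within the $850,000 maximum.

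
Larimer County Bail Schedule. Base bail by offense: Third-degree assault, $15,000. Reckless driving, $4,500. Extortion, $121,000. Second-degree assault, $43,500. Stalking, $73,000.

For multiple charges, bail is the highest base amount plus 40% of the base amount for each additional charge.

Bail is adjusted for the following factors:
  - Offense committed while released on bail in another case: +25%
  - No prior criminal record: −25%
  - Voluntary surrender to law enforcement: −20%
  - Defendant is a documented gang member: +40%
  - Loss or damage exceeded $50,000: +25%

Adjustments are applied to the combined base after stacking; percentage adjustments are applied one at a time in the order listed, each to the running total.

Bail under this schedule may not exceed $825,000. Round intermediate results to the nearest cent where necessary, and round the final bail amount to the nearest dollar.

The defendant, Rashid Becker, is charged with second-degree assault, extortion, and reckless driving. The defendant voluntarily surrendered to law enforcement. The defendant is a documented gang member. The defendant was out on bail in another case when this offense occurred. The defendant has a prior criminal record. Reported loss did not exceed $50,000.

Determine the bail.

$196,280

Base amounts from the schedule: second-degree assault $43,500; extortion $121,000; reckless driving $4,500.
Stacking rule: highest base plus 40% of each additional charge. Highest is extortion at $121,000. Additional: $43,500 × 40% = $17,400; $4,500 × 40% = $1,800. Combined base = $121,000 + $19,200 = $140,200.
Offense committed while released on bail in another case (+25%): $140,200 × 1.25 = $175,250.
Voluntary surrender to law enforcement (−20%): $175,250 × 0.8 = $140,200.
Defendant is a documented gang member (+40%): $140,200 × 1.4 = $196,280.
$196,280 is within the $825,000 maximum.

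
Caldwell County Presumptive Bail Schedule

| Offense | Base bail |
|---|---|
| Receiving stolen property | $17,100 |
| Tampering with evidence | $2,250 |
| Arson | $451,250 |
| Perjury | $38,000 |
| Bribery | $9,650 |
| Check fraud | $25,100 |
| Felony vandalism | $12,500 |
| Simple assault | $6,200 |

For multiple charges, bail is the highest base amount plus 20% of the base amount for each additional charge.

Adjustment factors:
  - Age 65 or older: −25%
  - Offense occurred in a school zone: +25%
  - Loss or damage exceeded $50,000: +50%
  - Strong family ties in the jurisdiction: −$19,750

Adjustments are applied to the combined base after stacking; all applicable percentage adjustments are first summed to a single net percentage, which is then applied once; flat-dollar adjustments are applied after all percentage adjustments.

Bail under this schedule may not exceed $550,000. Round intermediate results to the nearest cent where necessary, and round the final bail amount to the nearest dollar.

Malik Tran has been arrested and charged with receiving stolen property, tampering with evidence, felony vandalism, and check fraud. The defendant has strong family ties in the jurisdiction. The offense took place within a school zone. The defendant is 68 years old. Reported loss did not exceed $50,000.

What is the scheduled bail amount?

$11,720

Base amounts from the schedule: receiving stolen property $17,100; tampering with evidence $2,250; felony vandalism $12,500; check fraud $25,100.
Stacking rule: highest base plus 20% of each additional charge. Highest is check fraud at $25,100. Additional: $17,100 × 20% = $3,420; $2,250 × 20% = $450; $12,500 × 20% = $2,500. Combined base = $25,100 + $6,370 = $31,470.
Net percentage adjustment: −25% +25% = +0%. $31,470 × 1 = $31,470.
Strong family ties in the jurisdiction (−$19,750 flat): $31,470 − $19,750 = $11,720.
$11,720 is within the $550,000 maximum.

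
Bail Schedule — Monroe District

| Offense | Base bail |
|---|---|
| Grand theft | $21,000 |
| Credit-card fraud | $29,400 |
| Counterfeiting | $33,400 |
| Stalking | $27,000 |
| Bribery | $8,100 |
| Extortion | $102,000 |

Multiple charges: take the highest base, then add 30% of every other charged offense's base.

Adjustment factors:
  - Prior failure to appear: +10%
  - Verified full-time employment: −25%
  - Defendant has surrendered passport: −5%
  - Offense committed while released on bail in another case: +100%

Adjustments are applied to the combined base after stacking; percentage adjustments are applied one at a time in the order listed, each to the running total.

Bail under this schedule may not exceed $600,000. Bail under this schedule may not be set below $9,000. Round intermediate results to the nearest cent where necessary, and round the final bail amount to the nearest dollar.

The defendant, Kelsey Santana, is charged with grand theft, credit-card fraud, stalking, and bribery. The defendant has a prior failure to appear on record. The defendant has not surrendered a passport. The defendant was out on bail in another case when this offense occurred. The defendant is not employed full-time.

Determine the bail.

Base amounts from the schedule: grand theft $21,000; credit-card fraud $29,400; stalking $27,000; bribery $8,100.
Stacking rule: highest base plus 30% of each additional charge. Highest is credit-card fraud at $29,400. Additional: $21,000 × 30% = $6,300; $27,000 × 30% = $8,100; $8,100 × 30% = $2,430. Combined base = $29,400 + $16,830 = $46,230.
Prior failure to appear (+10%): $46,230 × 1.1 = $50,853.
Offense committed while released on bail in another case (+100%): $50,853 × 2 = $101,706.
$101,706 is within the $600,000 maximum.
$101,706 is at or above the $9,000 minimum.

$101,706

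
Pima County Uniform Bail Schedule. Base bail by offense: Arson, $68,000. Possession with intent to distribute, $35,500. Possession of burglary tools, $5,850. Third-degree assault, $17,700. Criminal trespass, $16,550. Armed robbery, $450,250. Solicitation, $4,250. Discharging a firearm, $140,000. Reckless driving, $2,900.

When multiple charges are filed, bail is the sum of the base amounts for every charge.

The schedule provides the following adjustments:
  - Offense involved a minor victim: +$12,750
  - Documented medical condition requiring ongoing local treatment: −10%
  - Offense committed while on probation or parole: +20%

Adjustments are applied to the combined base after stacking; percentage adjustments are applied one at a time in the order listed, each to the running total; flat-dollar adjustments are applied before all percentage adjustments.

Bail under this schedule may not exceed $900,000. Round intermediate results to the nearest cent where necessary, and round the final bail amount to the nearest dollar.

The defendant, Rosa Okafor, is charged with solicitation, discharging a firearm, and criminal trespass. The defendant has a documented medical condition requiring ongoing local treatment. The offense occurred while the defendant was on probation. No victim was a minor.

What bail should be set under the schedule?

Base amounts from the schedule: solicitation $4,250; discharging a firearm $140,000; criminal trespass $16,550.
Stacking rule: sum of all bases. $4,250 + $140,000 + $16,550 = $160,800.
Documented medical condition requiring ongoing local treatment (−10%): $160,800 × 0.9 = $144,720.
Offense committed while on probation or parole (+20%): $144,720 × 1.2 = $173,664.
$173,664 is within the $900,000 maximum.

$173,664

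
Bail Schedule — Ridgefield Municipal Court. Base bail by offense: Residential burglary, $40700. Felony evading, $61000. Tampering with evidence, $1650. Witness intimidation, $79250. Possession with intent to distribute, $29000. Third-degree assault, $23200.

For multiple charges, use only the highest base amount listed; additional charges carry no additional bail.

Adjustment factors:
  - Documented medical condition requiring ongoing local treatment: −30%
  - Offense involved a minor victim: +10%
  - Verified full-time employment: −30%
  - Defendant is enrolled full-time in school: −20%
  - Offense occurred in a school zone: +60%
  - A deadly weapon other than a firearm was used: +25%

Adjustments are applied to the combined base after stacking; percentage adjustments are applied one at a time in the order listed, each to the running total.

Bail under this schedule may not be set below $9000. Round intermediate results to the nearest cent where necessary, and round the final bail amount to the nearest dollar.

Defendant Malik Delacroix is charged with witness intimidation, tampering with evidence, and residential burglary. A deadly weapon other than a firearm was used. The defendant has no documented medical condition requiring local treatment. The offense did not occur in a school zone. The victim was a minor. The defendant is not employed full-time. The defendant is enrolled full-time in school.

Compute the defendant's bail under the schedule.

Base amounts from the schedule: witness intimidation $79250; tampering with evidence $1650; residential burglary $40700.
Stacking rule: use the highest base only. Highest is witness intimidation at $79250. Combined base = $79250.
Offense involved a minor victim (+10%): $79250 × 1.1 = $87175.
Defendant is enrolled full-time in school (−20%): $87175 × 0.8 = $69740.
A deadly weapon other than a firearm was used (+25%): $69740 × 1.25 = $87175.
$87175 is at or above the $9000 minimum.

$87175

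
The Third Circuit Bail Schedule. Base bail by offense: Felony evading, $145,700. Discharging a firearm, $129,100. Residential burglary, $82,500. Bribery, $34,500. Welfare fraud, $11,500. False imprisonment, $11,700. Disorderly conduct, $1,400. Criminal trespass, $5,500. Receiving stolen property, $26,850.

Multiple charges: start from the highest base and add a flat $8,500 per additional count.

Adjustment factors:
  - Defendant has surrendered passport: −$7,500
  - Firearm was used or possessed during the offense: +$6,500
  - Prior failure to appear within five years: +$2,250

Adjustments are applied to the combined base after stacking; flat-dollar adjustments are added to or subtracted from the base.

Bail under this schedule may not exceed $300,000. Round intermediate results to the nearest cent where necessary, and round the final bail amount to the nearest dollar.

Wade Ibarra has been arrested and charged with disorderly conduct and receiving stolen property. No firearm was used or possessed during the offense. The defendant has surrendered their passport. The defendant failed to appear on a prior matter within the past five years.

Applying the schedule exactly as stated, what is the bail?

$30,100

Base amounts from the schedule: disorderly conduct $1,400; receiving stolen property $26,850.
Stacking rule: highest base plus $8,500 per additional charge. Highest is receiving stolen property at $26,850; 1 additional charge → +$8,500. Combined base = $35,350.
Defendant has surrendered passport (−$7,500 flat): $35,350 − $7,500 = $27,850.
Prior failure to appear within five years (+$2,250 flat): $27,850 + $2,250 = $30,100.
$30,100 is within the $300,000 maximum.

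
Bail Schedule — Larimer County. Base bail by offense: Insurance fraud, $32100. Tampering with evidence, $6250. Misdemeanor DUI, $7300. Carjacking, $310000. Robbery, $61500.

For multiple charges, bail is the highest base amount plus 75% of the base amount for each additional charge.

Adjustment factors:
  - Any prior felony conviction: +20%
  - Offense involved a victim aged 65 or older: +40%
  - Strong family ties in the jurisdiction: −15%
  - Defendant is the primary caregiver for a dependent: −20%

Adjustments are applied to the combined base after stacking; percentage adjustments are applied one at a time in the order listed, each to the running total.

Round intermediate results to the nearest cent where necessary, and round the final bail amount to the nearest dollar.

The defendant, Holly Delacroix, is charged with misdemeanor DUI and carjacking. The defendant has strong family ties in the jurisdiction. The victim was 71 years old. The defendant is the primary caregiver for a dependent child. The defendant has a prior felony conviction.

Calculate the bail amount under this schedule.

Base amounts from the schedule: misdemeanor DUI $7300; carjacking $310000.
Stacking rule: highest base plus 75% of each additional charge. Highest is carjacking at $310000. Additional: $7300 × 75% = $5475. Combined base = $310000 + $5475 = $315475.
Any prior felony conviction (+20%): $315475 × 1.2 = $378570.
Offense involved a victim aged 65 or older (+40%): $378570 × 1.4 = $529998.
Strong family ties in the jurisdiction (−15%): $529998 × 0.85 = $450498.30.
Defendant is the primary caregiver for a dependent (−20%): $450498.30 × 0.8 = $360398.64.
Rounded to the nearest dollar: $360399.

$360399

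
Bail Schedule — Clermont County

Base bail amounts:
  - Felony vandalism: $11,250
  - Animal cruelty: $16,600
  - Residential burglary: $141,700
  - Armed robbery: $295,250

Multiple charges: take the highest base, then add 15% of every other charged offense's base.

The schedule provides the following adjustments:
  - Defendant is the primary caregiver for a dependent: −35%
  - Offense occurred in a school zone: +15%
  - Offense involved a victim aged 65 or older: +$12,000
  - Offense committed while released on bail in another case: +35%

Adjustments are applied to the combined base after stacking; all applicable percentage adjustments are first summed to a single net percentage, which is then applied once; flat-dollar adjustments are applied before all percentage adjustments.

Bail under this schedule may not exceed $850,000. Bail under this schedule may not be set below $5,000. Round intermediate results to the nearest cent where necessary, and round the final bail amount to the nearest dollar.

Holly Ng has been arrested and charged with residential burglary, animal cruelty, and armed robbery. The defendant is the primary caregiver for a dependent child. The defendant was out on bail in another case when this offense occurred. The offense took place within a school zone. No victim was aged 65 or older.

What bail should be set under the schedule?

$366,844

Base amounts from the schedule: residential burglary $141,700; animal cruelty $16,600; armed robbery $295,250.
Stacking rule: highest base plus 15% of each additional charge. Highest is armed robbery at $295,250. Additional: $141,700 × 15% = $21,255; $16,600 × 15% = $2,490. Combined base = $295,250 + $23,745 = $318,995.
Net percentage adjustment: −35% +15% +35% = +15%. $318,995 × 1.15 = $366,844.25.
$366,844.25 is within the $850,000 maximum.
$366,844.25 is at or above the $5,000 minimum.
Rounded to the nearest dollar: $366,844.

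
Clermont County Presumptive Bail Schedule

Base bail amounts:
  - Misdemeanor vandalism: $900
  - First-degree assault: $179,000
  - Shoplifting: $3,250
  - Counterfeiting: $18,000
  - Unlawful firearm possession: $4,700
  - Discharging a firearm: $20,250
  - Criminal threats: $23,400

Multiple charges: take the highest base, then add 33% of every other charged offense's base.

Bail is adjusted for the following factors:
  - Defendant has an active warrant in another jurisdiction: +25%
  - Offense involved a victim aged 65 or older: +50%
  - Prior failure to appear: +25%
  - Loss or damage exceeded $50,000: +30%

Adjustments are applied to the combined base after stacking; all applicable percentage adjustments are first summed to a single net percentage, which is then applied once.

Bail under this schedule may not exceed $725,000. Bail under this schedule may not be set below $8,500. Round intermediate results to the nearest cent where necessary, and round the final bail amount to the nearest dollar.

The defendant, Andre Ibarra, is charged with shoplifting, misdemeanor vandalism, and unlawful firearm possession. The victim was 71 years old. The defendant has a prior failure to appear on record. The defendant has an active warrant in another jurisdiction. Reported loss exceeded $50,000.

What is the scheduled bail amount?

Base amounts from the schedule: shoplifting $3,250; misdemeanor vandalism $900; unlawful firearm possession $4,700.
Stacking rule: highest base plus 33% of each additional charge. Highest is unlawful firearm possession at $4,700. Additional: $3,250 × 33% = $1,072.50; $900 × 33% = $297. Combined base = $4,700 + $1,369.50 = $6,069.50.
Net percentage adjustment: +25% +50% +25% +30% = +130%. $6,069.50 × 2.3 = $13,959.85.
$13,959.85 is within the $725,000 maximum.
$13,959.85 is at or above the $8,500 minimum.
Rounded to the nearest dollar: $13,960.

$13,960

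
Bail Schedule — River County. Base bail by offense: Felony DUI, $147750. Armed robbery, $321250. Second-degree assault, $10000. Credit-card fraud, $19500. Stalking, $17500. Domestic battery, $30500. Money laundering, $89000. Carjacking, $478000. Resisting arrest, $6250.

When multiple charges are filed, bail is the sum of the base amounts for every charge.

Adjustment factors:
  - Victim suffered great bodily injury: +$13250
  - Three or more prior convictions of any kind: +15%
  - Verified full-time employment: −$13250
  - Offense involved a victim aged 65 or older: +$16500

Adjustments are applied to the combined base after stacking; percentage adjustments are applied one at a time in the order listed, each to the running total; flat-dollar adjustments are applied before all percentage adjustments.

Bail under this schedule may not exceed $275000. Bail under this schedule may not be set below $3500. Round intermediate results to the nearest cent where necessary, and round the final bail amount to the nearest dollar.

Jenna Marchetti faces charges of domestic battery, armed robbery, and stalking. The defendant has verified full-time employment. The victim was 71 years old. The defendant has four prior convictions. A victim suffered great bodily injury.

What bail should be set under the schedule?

$275000

Base amounts from the schedule: domestic battery $30500; armed robbery $321250; stalking $17500.
Stacking rule: sum of all bases. $30500 + $321250 + $17500 = $369250.
Victim suffered great bodily injury (+$13250 flat): $369250 + $13250 = $382500.
Verified full-time employment (−$13250 flat): $382500 − $13250 = $369250.
Offense involved a victim aged 65 or older (+$16500 flat): $369250 + $16500 = $385750.
Three or more prior convictions of any kind (+15%): $385750 × 1.15 = $443612.50.
Result $443612.50 exceeds the maximum of $275000; bail is capped at $275000.
$275000 is at or above the $3500 minimum.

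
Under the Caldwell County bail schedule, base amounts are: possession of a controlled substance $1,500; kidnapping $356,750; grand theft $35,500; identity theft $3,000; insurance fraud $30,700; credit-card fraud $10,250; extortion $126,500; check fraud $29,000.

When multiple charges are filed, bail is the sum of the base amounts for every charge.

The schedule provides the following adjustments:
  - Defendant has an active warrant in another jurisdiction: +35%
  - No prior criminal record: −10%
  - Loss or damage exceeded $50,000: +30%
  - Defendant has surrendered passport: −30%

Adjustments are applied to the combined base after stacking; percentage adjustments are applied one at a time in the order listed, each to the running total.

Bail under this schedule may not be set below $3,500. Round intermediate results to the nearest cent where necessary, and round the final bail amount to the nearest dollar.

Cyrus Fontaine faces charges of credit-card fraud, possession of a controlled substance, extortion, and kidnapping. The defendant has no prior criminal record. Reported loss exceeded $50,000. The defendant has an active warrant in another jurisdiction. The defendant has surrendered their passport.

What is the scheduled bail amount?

Base amounts from the schedule: credit-card fraud $10,250; possession of a controlled substance $1,500; extortion $126,500; kidnapping $356,750.
Stacking rule: sum of all bases. $10,250 + $1,500 + $126,500 + $356,750 = $495,000.
Defendant has an active warrant in another jurisdiction (+35%): $495,000 × 1.35 = $668,250.
No prior criminal record (−10%): $668,250 × 0.9 = $601,425.
Loss or damage exceeded $50,000 (+30%): $601,425 × 1.3 = $781,852.50.
Defendant has surrendered passport (−30%): $781,852.50 × 0.7 = $547,296.75.
$547,296.75 is at or above the $3,500 minimum.
Rounded to the nearest dollar: $547,297.

$547,297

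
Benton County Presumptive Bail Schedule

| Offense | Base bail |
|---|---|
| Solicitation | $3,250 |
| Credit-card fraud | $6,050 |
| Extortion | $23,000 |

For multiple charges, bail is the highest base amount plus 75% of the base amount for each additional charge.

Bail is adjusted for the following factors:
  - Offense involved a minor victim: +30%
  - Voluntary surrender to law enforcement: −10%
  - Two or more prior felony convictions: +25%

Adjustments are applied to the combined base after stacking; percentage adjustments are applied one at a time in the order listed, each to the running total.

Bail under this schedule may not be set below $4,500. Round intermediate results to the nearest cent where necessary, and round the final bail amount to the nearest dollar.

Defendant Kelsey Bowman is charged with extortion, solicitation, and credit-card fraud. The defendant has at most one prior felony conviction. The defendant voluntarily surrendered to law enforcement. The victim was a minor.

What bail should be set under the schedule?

$35,071

Base amounts from the schedule: extortion $23,000; solicitation $3,250; credit-card fraud $6,050.
Stacking rule: highest base plus 75% of each additional charge. Highest is extortion at $23,000. Additional: $3,250 × 75% = $2,437.50; $6,050 × 75% = $4,537.50. Combined base = $23,000 + $6,975 = $29,975.
Offense involved a minor victim (+30%): $29,975 × 1.3 = $38,967.50.
Voluntary surrender to law enforcement (−10%): $38,967.50 × 0.9 = $35,070.75.
$35,070.75 is at or above the $4,500 minimum.
Rounded to the nearest dollar: $35,071.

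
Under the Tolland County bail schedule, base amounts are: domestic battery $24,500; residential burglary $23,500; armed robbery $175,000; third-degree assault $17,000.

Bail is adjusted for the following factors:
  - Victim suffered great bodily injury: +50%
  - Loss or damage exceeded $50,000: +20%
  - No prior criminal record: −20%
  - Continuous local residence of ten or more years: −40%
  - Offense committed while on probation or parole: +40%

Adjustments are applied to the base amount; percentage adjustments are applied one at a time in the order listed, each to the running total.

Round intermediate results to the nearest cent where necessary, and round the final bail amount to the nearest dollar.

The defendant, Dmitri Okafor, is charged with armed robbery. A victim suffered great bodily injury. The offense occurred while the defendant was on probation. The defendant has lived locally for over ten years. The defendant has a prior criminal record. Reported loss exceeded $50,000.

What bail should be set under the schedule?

Base amounts from the schedule: armed robbery $175,000.
Single charge. Combined base = $175,000.
Victim suffered great bodily injury (+50%): $175,000 × 1.5 = $262,500.
Loss or damage exceeded $50,000 (+20%): $262,500 × 1.2 = $315,000.
Continuous local residence of ten or more years (−40%): $315,000 × 0.6 = $189,000.
Offense committed while on probation or parole (+40%): $189,000 × 1.4 = $264,600.

$264,600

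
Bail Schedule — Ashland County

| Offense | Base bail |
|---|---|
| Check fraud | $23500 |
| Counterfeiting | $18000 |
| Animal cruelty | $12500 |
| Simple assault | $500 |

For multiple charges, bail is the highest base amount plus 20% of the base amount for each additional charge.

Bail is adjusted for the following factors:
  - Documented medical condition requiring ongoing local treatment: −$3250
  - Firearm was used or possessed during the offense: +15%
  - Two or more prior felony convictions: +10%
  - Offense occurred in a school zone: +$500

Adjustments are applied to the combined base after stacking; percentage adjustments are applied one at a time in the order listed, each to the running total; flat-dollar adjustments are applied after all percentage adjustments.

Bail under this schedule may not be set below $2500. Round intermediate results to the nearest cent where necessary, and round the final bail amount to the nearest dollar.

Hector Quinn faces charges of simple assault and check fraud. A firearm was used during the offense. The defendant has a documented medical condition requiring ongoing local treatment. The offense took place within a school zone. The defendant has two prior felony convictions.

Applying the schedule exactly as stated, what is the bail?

Base amounts from the schedule: simple assault $500; check fraud $23500.
Stacking rule: highest base plus 20% of each additional charge. Highest is check fraud at $23500. Additional: $500 × 20% = $100. Combined base = $23500 + $100 = $23600.
Firearm was used or possessed during the offense (+15%): $23600 × 1.15 = $27140.
Two or more prior felony convictions (+10%): $27140 × 1.1 = $29854.
Documented medical condition requiring ongoing local treatment (−$3250 flat): $29854 − $3250 = $26604.
Offense occurred in a school zone (+$500 flat): $26604 + $500 = $27104.
$27104 is at or above the $2500 minimum.

$27104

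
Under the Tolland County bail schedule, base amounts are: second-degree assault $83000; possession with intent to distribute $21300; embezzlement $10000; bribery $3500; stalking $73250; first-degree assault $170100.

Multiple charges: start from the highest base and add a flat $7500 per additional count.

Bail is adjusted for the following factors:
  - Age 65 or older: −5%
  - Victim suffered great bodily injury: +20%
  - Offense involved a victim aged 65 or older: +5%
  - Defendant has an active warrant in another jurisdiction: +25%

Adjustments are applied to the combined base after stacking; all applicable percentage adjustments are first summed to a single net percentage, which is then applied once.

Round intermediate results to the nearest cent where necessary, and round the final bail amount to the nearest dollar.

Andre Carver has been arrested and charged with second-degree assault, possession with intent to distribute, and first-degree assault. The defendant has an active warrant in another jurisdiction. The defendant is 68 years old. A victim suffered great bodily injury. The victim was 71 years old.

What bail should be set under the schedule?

Base amounts from the schedule: second-degree assault $83000; possession with intent to distribute $21300; first-degree assault $170100.
Stacking rule: highest base plus $7500 per additional charge. Highest is first-degree assault at $170100; 2 additional charges → +$15000. Combined base = $185100.
Net percentage adjustment: −5% +20% +5% +25% = +45%. $185100 × 1.45 = $268395.

$268395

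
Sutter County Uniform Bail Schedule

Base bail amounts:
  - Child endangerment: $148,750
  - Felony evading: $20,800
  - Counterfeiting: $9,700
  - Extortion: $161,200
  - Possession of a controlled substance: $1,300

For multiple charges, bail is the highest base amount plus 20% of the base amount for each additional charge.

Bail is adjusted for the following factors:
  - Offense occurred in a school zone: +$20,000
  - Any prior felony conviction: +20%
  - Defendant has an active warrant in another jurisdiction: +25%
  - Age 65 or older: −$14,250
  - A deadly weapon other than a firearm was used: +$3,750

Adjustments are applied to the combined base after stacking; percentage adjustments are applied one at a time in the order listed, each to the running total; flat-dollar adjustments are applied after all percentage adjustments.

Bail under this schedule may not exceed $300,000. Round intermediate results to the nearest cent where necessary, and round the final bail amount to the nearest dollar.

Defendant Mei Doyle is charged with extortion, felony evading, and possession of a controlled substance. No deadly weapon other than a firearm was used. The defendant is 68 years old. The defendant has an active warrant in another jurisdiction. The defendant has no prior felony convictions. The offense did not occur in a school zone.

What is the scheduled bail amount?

$192,775

Base amounts from the schedule: extortion $161,200; felony evading $20,800; possession of a controlled substance $1,300.
Stacking rule: highest base plus 20% of each additional charge. Highest is extortion at $161,200. Additional: $20,800 × 20% = $4,160; $1,300 × 20% = $260. Combined base = $161,200 + $4,420 = $165,620.
Defendant has an active warrant in another jurisdiction (+25%): $165,620 × 1.25 = $207,025.
Age 65 or older (−$14,250 flat): $207,025 − $14,250 = $192,775.
$192,775 is within the $300,000 maximum.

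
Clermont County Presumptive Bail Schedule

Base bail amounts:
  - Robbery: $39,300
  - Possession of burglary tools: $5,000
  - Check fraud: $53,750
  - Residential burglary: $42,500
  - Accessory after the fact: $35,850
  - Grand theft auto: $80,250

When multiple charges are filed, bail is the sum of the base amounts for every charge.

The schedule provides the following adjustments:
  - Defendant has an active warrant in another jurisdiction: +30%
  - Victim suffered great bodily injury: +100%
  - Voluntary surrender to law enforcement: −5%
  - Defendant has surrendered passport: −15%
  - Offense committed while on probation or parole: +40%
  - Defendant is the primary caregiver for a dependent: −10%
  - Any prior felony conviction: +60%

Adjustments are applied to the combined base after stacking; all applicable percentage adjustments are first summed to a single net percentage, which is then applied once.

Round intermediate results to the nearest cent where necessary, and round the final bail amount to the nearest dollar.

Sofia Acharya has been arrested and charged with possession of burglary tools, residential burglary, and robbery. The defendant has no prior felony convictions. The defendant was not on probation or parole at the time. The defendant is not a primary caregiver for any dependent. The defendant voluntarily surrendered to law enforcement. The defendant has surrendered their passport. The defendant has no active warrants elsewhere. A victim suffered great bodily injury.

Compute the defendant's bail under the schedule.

$156,240

Base amounts from the schedule: possession of burglary tools $5,000; residential burglary $42,500; robbery $39,300.
Stacking rule: sum of all bases. $5,000 + $42,500 + $39,300 = $86,800.
Net percentage adjustment: +100% −5% −15% = +80%. $86,800 × 1.8 = $156,240.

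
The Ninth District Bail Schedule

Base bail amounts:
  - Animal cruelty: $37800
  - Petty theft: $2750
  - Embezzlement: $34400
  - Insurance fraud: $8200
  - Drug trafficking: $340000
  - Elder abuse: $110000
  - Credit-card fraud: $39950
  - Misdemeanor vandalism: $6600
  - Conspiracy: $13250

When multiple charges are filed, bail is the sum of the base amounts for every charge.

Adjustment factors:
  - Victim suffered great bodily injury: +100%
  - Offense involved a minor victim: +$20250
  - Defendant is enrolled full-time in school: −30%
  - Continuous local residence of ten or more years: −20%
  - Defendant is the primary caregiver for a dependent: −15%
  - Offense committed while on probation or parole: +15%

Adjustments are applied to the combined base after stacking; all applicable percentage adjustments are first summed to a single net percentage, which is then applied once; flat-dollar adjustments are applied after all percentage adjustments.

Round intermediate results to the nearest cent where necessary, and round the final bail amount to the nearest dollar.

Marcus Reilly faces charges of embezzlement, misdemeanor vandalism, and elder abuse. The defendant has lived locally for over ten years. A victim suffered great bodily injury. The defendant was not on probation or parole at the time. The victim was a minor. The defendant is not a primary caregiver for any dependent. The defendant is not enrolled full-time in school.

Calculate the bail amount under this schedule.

Base amounts from the schedule: embezzlement $34400; misdemeanor vandalism $6600; elder abuse $110000.
Stacking rule: sum of all bases. $34400 + $6600 + $110000 = $151000.
Net percentage adjustment: +100% −20% = +80%. $151000 × 1.8 = $271800.
Offense involved a minor victim (+$20250 flat): $271800 + $20250 = $292050.

$292050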